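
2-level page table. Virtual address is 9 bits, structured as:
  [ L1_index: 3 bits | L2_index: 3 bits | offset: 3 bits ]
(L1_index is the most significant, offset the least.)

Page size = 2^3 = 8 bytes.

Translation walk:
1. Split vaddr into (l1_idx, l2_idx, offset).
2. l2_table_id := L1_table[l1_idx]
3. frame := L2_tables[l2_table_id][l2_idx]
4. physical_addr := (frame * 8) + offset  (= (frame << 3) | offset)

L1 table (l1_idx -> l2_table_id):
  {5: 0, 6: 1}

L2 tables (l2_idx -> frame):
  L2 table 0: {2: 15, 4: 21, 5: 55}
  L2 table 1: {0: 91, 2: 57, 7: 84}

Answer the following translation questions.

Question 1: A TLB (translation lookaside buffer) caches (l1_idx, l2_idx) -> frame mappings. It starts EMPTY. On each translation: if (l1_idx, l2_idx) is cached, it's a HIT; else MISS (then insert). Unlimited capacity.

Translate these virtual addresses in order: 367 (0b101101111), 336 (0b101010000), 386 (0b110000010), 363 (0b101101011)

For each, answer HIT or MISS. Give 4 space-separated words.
vaddr=367: (5,5) not in TLB -> MISS, insert
vaddr=336: (5,2) not in TLB -> MISS, insert
vaddr=386: (6,0) not in TLB -> MISS, insert
vaddr=363: (5,5) in TLB -> HIT

Answer: MISS MISS MISS HIT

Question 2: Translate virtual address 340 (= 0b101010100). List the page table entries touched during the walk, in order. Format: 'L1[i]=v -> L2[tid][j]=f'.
Answer: L1[5]=0 -> L2[0][2]=15

Derivation:
vaddr = 340 = 0b101010100
Split: l1_idx=5, l2_idx=2, offset=4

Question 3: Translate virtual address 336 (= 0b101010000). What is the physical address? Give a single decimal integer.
vaddr = 336 = 0b101010000
Split: l1_idx=5, l2_idx=2, offset=0
L1[5] = 0
L2[0][2] = 15
paddr = 15 * 8 + 0 = 120

Answer: 120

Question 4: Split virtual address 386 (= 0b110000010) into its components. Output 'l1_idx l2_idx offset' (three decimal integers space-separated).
Answer: 6 0 2

Derivation:
vaddr = 386 = 0b110000010
  top 3 bits -> l1_idx = 6
  next 3 bits -> l2_idx = 0
  bottom 3 bits -> offset = 2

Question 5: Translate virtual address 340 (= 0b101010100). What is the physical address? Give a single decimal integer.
vaddr = 340 = 0b101010100
Split: l1_idx=5, l2_idx=2, offset=4
L1[5] = 0
L2[0][2] = 15
paddr = 15 * 8 + 4 = 124

Answer: 124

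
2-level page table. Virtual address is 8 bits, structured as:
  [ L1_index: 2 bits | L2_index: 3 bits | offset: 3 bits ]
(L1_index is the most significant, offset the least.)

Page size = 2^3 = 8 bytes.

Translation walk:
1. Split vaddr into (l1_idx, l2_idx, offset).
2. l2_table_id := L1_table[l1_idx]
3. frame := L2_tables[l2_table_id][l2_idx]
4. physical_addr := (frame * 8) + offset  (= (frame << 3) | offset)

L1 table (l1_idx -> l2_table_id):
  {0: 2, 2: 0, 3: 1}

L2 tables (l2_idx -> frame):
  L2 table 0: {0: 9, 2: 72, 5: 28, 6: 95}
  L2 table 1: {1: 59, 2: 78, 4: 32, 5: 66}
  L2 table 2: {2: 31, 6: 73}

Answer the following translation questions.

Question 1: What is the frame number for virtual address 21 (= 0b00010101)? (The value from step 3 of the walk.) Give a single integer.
vaddr = 21: l1_idx=0, l2_idx=2
L1[0] = 2; L2[2][2] = 31

Answer: 31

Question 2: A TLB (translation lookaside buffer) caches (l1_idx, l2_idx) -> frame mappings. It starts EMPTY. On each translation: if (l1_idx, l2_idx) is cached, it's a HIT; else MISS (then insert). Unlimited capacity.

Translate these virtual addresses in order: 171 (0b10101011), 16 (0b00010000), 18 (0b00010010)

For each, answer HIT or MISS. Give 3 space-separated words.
Answer: MISS MISS HIT

Derivation:
vaddr=171: (2,5) not in TLB -> MISS, insert
vaddr=16: (0,2) not in TLB -> MISS, insert
vaddr=18: (0,2) in TLB -> HIT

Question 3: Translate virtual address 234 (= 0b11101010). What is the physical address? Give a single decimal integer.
Answer: 530

Derivation:
vaddr = 234 = 0b11101010
Split: l1_idx=3, l2_idx=5, offset=2
L1[3] = 1
L2[1][5] = 66
paddr = 66 * 8 + 2 = 530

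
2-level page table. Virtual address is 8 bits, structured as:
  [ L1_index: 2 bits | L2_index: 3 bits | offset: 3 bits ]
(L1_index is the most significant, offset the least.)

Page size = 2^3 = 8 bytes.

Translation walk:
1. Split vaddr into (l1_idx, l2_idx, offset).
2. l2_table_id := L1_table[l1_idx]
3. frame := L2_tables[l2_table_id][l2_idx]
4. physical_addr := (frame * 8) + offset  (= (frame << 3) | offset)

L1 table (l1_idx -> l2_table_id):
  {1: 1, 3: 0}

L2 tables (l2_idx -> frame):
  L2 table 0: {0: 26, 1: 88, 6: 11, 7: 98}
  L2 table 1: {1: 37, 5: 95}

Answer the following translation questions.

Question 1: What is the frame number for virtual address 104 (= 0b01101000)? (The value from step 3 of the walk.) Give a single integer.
Answer: 95

Derivation:
vaddr = 104: l1_idx=1, l2_idx=5
L1[1] = 1; L2[1][5] = 95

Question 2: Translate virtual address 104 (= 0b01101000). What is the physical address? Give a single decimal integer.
Answer: 760

Derivation:
vaddr = 104 = 0b01101000
Split: l1_idx=1, l2_idx=5, offset=0
L1[1] = 1
L2[1][5] = 95
paddr = 95 * 8 + 0 = 760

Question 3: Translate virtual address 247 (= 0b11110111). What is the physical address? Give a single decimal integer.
Answer: 95

Derivation:
vaddr = 247 = 0b11110111
Split: l1_idx=3, l2_idx=6, offset=7
L1[3] = 0
L2[0][6] = 11
paddr = 11 * 8 + 7 = 95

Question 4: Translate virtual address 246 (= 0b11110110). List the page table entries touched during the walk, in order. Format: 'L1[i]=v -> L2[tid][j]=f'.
vaddr = 246 = 0b11110110
Split: l1_idx=3, l2_idx=6, offset=6

Answer: L1[3]=0 -> L2[0][6]=11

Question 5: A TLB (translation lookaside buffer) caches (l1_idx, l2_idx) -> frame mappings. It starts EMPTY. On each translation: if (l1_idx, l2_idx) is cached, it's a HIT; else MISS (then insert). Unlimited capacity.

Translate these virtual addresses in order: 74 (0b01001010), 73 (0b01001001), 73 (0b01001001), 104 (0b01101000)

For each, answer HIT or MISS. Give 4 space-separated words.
Answer: MISS HIT HIT MISS

Derivation:
vaddr=74: (1,1) not in TLB -> MISS, insert
vaddr=73: (1,1) in TLB -> HIT
vaddr=73: (1,1) in TLB -> HIT
vaddr=104: (1,5) not in TLB -> MISS, insert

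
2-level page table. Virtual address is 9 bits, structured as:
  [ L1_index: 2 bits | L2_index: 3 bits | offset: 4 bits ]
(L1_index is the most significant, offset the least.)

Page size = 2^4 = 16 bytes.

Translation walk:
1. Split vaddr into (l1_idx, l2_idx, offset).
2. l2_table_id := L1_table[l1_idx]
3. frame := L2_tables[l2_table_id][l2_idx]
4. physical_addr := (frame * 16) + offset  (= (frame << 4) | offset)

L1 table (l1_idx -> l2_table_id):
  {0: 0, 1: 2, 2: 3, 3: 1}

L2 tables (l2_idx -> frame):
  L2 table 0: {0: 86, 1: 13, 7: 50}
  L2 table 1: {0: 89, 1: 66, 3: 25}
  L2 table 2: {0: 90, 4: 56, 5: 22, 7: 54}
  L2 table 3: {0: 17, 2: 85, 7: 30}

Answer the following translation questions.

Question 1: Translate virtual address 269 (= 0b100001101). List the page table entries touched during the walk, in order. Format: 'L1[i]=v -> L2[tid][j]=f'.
Answer: L1[2]=3 -> L2[3][0]=17

Derivation:
vaddr = 269 = 0b100001101
Split: l1_idx=2, l2_idx=0, offset=13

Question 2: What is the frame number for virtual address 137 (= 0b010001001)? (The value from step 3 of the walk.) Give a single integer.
Answer: 90

Derivation:
vaddr = 137: l1_idx=1, l2_idx=0
L1[1] = 2; L2[2][0] = 90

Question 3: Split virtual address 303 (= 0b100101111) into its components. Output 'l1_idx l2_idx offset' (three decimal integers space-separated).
Answer: 2 2 15

Derivation:
vaddr = 303 = 0b100101111
  top 2 bits -> l1_idx = 2
  next 3 bits -> l2_idx = 2
  bottom 4 bits -> offset = 15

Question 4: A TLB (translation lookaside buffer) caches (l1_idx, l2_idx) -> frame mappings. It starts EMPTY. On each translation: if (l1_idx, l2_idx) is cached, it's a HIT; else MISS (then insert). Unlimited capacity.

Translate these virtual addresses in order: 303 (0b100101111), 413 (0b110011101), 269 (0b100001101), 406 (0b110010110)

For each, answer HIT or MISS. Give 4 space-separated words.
Answer: MISS MISS MISS HIT

Derivation:
vaddr=303: (2,2) not in TLB -> MISS, insert
vaddr=413: (3,1) not in TLB -> MISS, insert
vaddr=269: (2,0) not in TLB -> MISS, insert
vaddr=406: (3,1) in TLB -> HIT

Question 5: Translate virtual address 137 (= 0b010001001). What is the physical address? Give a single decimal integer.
Answer: 1449

Derivation:
vaddr = 137 = 0b010001001
Split: l1_idx=1, l2_idx=0, offset=9
L1[1] = 2
L2[2][0] = 90
paddr = 90 * 16 + 9 = 1449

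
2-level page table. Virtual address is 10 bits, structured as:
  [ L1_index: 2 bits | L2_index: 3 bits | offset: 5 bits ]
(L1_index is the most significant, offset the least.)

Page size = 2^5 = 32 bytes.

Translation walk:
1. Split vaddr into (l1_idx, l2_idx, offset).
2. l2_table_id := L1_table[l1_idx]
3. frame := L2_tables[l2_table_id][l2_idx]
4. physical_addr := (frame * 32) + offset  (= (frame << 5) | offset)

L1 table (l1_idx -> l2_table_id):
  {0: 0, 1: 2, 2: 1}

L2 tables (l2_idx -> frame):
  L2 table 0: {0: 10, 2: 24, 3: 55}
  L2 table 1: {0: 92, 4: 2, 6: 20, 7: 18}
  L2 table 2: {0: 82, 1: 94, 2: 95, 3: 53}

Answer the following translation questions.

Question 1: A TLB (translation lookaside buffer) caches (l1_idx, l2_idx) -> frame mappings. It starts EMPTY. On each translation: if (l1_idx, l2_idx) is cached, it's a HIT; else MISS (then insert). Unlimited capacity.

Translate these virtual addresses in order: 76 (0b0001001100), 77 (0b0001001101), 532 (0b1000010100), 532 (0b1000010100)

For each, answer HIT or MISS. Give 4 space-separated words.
Answer: MISS HIT MISS HIT

Derivation:
vaddr=76: (0,2) not in TLB -> MISS, insert
vaddr=77: (0,2) in TLB -> HIT
vaddr=532: (2,0) not in TLB -> MISS, insert
vaddr=532: (2,0) in TLB -> HIT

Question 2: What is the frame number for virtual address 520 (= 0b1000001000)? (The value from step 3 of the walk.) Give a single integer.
Answer: 92

Derivation:
vaddr = 520: l1_idx=2, l2_idx=0
L1[2] = 1; L2[1][0] = 92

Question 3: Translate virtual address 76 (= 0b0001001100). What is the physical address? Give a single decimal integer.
vaddr = 76 = 0b0001001100
Split: l1_idx=0, l2_idx=2, offset=12
L1[0] = 0
L2[0][2] = 24
paddr = 24 * 32 + 12 = 780

Answer: 780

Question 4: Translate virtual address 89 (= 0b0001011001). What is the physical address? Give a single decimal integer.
vaddr = 89 = 0b0001011001
Split: l1_idx=0, l2_idx=2, offset=25
L1[0] = 0
L2[0][2] = 24
paddr = 24 * 32 + 25 = 793

Answer: 793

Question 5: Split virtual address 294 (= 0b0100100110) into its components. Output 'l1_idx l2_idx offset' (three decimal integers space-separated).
vaddr = 294 = 0b0100100110
  top 2 bits -> l1_idx = 1
  next 3 bits -> l2_idx = 1
  bottom 5 bits -> offset = 6

Answer: 1 1 6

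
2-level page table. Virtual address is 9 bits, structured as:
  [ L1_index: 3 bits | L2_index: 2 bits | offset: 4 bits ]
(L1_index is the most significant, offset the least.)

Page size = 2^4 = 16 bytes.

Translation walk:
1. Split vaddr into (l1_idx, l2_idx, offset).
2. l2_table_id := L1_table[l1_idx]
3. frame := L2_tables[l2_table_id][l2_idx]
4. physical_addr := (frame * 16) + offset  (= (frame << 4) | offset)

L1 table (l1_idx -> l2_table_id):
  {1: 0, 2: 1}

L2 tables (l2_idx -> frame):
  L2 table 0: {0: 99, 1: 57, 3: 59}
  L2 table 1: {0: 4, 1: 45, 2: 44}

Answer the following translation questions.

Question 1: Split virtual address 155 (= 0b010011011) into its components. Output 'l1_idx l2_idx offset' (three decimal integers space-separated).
vaddr = 155 = 0b010011011
  top 3 bits -> l1_idx = 2
  next 2 bits -> l2_idx = 1
  bottom 4 bits -> offset = 11

Answer: 2 1 11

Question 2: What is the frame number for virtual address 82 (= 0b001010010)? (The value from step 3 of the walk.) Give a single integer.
Answer: 57

Derivation:
vaddr = 82: l1_idx=1, l2_idx=1
L1[1] = 0; L2[0][1] = 57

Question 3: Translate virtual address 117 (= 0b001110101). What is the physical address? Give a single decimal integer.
Answer: 949

Derivation:
vaddr = 117 = 0b001110101
Split: l1_idx=1, l2_idx=3, offset=5
L1[1] = 0
L2[0][3] = 59
paddr = 59 * 16 + 5 = 949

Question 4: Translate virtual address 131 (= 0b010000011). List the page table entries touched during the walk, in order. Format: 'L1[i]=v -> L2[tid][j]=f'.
Answer: L1[2]=1 -> L2[1][0]=4

Derivation:
vaddr = 131 = 0b010000011
Split: l1_idx=2, l2_idx=0, offset=3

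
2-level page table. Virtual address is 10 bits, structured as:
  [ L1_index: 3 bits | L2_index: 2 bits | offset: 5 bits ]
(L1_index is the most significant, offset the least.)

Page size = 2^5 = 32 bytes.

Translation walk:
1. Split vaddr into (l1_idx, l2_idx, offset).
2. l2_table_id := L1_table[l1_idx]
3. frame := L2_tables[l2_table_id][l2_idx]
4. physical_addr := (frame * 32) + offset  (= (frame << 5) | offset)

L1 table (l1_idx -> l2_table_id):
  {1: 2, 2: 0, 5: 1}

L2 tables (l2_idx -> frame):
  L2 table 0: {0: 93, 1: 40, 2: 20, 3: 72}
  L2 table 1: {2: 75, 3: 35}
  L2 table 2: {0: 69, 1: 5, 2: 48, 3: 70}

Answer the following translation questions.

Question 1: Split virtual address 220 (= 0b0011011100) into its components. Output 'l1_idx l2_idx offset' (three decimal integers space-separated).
Answer: 1 2 28

Derivation:
vaddr = 220 = 0b0011011100
  top 3 bits -> l1_idx = 1
  next 2 bits -> l2_idx = 2
  bottom 5 bits -> offset = 28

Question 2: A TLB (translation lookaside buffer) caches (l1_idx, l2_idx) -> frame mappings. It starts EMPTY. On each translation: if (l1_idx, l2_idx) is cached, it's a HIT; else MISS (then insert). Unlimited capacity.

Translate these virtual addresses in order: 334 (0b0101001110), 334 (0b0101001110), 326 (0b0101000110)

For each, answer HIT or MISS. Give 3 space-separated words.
Answer: MISS HIT HIT

Derivation:
vaddr=334: (2,2) not in TLB -> MISS, insert
vaddr=334: (2,2) in TLB -> HIT
vaddr=326: (2,2) in TLB -> HIT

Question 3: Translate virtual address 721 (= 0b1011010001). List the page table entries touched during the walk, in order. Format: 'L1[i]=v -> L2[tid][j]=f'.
Answer: L1[5]=1 -> L2[1][2]=75

Derivation:
vaddr = 721 = 0b1011010001
Split: l1_idx=5, l2_idx=2, offset=17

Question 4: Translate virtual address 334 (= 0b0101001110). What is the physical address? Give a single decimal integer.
Answer: 654

Derivation:
vaddr = 334 = 0b0101001110
Split: l1_idx=2, l2_idx=2, offset=14
L1[2] = 0
L2[0][2] = 20
paddr = 20 * 32 + 14 = 654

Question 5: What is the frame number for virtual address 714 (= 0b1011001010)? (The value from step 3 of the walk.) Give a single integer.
Answer: 75

Derivation:
vaddr = 714: l1_idx=5, l2_idx=2
L1[5] = 1; L2[1][2] = 75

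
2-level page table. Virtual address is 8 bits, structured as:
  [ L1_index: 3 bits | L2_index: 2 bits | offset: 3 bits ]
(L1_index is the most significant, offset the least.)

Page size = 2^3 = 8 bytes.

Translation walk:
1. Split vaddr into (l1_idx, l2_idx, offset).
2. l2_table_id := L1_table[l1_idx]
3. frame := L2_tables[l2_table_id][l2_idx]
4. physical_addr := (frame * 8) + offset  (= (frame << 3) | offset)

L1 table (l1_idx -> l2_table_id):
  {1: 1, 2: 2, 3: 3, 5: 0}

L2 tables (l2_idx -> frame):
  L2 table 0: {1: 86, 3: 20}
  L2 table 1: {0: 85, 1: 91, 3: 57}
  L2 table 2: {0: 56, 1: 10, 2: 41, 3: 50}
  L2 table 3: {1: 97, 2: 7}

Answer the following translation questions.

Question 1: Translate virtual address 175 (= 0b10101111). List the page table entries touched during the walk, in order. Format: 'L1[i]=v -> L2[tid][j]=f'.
Answer: L1[5]=0 -> L2[0][1]=86

Derivation:
vaddr = 175 = 0b10101111
Split: l1_idx=5, l2_idx=1, offset=7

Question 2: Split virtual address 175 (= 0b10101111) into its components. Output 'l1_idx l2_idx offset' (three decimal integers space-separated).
Answer: 5 1 7

Derivation:
vaddr = 175 = 0b10101111
  top 3 bits -> l1_idx = 5
  next 2 bits -> l2_idx = 1
  bottom 3 bits -> offset = 7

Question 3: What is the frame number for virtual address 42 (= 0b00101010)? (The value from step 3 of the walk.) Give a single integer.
Answer: 91

Derivation:
vaddr = 42: l1_idx=1, l2_idx=1
L1[1] = 1; L2[1][1] = 91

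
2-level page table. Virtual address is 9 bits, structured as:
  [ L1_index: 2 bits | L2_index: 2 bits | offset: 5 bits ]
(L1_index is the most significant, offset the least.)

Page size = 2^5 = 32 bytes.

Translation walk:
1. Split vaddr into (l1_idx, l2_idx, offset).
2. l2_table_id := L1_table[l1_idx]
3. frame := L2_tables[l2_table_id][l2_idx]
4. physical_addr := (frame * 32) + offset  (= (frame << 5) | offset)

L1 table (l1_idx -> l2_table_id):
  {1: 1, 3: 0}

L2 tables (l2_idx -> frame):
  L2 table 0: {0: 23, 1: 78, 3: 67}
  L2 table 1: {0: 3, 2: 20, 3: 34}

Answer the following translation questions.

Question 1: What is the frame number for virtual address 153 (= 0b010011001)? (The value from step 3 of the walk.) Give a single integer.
Answer: 3

Derivation:
vaddr = 153: l1_idx=1, l2_idx=0
L1[1] = 1; L2[1][0] = 3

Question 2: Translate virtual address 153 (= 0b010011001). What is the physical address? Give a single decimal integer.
Answer: 121

Derivation:
vaddr = 153 = 0b010011001
Split: l1_idx=1, l2_idx=0, offset=25
L1[1] = 1
L2[1][0] = 3
paddr = 3 * 32 + 25 = 121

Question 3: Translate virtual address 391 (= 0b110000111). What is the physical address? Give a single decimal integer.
Answer: 743

Derivation:
vaddr = 391 = 0b110000111
Split: l1_idx=3, l2_idx=0, offset=7
L1[3] = 0
L2[0][0] = 23
paddr = 23 * 32 + 7 = 743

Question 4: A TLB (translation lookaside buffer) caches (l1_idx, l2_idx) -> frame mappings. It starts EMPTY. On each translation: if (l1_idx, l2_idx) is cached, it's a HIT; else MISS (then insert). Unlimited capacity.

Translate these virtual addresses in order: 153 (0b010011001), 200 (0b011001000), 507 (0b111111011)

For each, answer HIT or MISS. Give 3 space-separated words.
Answer: MISS MISS MISS

Derivation:
vaddr=153: (1,0) not in TLB -> MISS, insert
vaddr=200: (1,2) not in TLB -> MISS, insert
vaddr=507: (3,3) not in TLB -> MISS, insert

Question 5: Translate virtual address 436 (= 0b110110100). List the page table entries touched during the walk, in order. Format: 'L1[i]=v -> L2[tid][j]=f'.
vaddr = 436 = 0b110110100
Split: l1_idx=3, l2_idx=1, offset=20

Answer: L1[3]=0 -> L2[0][1]=78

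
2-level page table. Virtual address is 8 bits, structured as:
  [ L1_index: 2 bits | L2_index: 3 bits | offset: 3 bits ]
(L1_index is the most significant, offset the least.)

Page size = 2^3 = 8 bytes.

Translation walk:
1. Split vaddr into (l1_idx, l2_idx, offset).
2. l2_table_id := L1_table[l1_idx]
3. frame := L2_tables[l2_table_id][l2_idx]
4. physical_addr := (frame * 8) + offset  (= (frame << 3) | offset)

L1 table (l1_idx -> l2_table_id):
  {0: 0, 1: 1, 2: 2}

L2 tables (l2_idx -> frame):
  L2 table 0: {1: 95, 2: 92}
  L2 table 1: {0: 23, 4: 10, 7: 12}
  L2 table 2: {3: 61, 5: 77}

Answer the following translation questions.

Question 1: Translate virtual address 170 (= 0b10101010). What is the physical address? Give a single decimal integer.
vaddr = 170 = 0b10101010
Split: l1_idx=2, l2_idx=5, offset=2
L1[2] = 2
L2[2][5] = 77
paddr = 77 * 8 + 2 = 618

Answer: 618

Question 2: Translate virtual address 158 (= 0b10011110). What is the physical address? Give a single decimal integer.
Answer: 494

Derivation:
vaddr = 158 = 0b10011110
Split: l1_idx=2, l2_idx=3, offset=6
L1[2] = 2
L2[2][3] = 61
paddr = 61 * 8 + 6 = 494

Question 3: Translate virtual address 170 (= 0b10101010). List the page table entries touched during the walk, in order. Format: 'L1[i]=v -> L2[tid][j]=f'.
vaddr = 170 = 0b10101010
Split: l1_idx=2, l2_idx=5, offset=2

Answer: L1[2]=2 -> L2[2][5]=77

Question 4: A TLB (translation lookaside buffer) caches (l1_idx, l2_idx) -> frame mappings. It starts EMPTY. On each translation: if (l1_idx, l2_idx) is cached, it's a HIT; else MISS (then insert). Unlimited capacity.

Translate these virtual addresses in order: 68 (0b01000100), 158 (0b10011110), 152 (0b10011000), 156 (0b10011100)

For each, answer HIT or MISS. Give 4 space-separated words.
vaddr=68: (1,0) not in TLB -> MISS, insert
vaddr=158: (2,3) not in TLB -> MISS, insert
vaddr=152: (2,3) in TLB -> HIT
vaddr=156: (2,3) in TLB -> HIT

Answer: MISS MISS HIT HIT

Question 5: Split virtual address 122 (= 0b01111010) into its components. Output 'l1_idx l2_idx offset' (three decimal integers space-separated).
Answer: 1 7 2

Derivation:
vaddr = 122 = 0b01111010
  top 2 bits -> l1_idx = 1
  next 3 bits -> l2_idx = 7
  bottom 3 bits -> offset = 2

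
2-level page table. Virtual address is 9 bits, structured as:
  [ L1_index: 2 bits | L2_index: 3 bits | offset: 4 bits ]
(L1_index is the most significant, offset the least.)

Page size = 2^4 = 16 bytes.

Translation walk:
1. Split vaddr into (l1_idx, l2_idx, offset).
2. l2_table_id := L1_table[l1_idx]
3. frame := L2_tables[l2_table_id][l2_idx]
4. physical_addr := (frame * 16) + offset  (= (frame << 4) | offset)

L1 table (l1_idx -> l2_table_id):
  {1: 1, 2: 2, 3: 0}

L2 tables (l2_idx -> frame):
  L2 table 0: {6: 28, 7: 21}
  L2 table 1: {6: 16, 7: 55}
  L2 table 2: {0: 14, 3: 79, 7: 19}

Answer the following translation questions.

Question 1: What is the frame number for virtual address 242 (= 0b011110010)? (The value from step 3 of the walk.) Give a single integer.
Answer: 55

Derivation:
vaddr = 242: l1_idx=1, l2_idx=7
L1[1] = 1; L2[1][7] = 55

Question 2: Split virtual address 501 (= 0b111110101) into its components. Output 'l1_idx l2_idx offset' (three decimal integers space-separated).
Answer: 3 7 5

Derivation:
vaddr = 501 = 0b111110101
  top 2 bits -> l1_idx = 3
  next 3 bits -> l2_idx = 7
  bottom 4 bits -> offset = 5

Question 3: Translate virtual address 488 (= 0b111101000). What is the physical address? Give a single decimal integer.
vaddr = 488 = 0b111101000
Split: l1_idx=3, l2_idx=6, offset=8
L1[3] = 0
L2[0][6] = 28
paddr = 28 * 16 + 8 = 456

Answer: 456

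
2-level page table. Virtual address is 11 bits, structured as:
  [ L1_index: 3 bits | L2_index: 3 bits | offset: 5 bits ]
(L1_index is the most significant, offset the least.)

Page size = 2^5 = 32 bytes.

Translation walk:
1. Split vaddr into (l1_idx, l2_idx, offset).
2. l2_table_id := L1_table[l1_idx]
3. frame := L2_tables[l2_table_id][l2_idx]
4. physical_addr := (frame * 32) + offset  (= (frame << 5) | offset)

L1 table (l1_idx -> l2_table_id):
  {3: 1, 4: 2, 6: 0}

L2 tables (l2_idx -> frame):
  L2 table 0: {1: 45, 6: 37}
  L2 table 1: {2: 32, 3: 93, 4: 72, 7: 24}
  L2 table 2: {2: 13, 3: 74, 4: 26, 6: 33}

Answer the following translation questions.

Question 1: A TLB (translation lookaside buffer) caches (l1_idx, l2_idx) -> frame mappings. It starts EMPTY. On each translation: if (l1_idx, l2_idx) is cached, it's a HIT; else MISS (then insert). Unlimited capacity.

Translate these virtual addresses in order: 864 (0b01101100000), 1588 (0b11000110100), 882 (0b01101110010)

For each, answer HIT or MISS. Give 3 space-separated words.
Answer: MISS MISS HIT

Derivation:
vaddr=864: (3,3) not in TLB -> MISS, insert
vaddr=1588: (6,1) not in TLB -> MISS, insert
vaddr=882: (3,3) in TLB -> HIT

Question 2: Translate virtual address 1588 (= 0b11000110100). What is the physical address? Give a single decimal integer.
vaddr = 1588 = 0b11000110100
Split: l1_idx=6, l2_idx=1, offset=20
L1[6] = 0
L2[0][1] = 45
paddr = 45 * 32 + 20 = 1460

Answer: 1460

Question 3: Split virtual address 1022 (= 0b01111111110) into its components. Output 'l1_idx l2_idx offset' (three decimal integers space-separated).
Answer: 3 7 30

Derivation:
vaddr = 1022 = 0b01111111110
  top 3 bits -> l1_idx = 3
  next 3 bits -> l2_idx = 7
  bottom 5 bits -> offset = 30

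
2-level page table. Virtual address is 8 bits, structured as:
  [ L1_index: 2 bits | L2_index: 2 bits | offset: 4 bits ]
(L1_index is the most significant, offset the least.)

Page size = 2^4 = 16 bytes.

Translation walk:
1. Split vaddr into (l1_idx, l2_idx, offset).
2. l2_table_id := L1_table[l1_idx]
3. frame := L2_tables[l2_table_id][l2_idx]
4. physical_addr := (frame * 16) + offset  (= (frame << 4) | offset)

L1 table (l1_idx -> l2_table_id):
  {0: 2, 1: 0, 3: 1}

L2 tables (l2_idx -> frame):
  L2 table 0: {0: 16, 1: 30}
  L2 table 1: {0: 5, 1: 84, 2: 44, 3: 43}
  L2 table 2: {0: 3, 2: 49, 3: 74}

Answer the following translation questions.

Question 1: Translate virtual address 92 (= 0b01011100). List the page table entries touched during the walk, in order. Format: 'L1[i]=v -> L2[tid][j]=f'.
Answer: L1[1]=0 -> L2[0][1]=30

Derivation:
vaddr = 92 = 0b01011100
Split: l1_idx=1, l2_idx=1, offset=12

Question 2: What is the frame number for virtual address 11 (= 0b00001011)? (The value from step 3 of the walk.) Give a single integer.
Answer: 3

Derivation:
vaddr = 11: l1_idx=0, l2_idx=0
L1[0] = 2; L2[2][0] = 3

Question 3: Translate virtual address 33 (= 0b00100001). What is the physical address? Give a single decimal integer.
Answer: 785

Derivation:
vaddr = 33 = 0b00100001
Split: l1_idx=0, l2_idx=2, offset=1
L1[0] = 2
L2[2][2] = 49
paddr = 49 * 16 + 1 = 785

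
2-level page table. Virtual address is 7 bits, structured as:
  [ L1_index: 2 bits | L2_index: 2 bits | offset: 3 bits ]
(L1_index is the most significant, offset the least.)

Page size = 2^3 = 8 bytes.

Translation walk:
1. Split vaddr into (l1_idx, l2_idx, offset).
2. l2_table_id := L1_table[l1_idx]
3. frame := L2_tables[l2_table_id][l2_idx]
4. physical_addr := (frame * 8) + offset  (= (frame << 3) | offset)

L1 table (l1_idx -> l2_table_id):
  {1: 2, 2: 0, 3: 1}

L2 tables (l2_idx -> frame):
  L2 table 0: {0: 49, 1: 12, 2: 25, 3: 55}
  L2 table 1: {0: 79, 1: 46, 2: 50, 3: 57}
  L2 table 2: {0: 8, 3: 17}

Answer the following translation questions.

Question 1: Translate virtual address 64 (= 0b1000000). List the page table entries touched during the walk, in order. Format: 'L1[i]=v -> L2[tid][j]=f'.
vaddr = 64 = 0b1000000
Split: l1_idx=2, l2_idx=0, offset=0

Answer: L1[2]=0 -> L2[0][0]=49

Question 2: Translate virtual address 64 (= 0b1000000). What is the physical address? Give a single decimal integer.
Answer: 392

Derivation:
vaddr = 64 = 0b1000000
Split: l1_idx=2, l2_idx=0, offset=0
L1[2] = 0
L2[0][0] = 49
paddr = 49 * 8 + 0 = 392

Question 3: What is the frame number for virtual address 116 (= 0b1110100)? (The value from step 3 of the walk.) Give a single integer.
vaddr = 116: l1_idx=3, l2_idx=2
L1[3] = 1; L2[1][2] = 50

Answer: 50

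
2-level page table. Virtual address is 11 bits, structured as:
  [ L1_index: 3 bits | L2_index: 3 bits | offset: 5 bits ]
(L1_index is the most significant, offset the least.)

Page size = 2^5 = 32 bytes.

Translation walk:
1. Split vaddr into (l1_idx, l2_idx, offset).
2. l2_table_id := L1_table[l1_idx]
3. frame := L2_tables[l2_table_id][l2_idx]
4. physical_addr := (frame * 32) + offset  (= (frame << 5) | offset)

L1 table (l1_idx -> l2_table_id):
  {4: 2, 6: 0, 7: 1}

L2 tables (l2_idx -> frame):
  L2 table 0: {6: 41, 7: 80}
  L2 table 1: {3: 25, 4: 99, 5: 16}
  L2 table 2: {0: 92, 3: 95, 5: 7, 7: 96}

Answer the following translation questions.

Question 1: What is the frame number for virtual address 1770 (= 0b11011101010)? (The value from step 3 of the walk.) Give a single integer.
vaddr = 1770: l1_idx=6, l2_idx=7
L1[6] = 0; L2[0][7] = 80

Answer: 80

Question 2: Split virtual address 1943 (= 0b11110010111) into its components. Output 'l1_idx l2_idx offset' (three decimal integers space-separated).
Answer: 7 4 23

Derivation:
vaddr = 1943 = 0b11110010111
  top 3 bits -> l1_idx = 7
  next 3 bits -> l2_idx = 4
  bottom 5 bits -> offset = 23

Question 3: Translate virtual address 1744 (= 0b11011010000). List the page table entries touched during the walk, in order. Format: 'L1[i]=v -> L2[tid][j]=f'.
Answer: L1[6]=0 -> L2[0][6]=41

Derivation:
vaddr = 1744 = 0b11011010000
Split: l1_idx=6, l2_idx=6, offset=16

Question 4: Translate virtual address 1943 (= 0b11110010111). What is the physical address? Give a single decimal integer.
Answer: 3191

Derivation:
vaddr = 1943 = 0b11110010111
Split: l1_idx=7, l2_idx=4, offset=23
L1[7] = 1
L2[1][4] = 99
paddr = 99 * 32 + 23 = 3191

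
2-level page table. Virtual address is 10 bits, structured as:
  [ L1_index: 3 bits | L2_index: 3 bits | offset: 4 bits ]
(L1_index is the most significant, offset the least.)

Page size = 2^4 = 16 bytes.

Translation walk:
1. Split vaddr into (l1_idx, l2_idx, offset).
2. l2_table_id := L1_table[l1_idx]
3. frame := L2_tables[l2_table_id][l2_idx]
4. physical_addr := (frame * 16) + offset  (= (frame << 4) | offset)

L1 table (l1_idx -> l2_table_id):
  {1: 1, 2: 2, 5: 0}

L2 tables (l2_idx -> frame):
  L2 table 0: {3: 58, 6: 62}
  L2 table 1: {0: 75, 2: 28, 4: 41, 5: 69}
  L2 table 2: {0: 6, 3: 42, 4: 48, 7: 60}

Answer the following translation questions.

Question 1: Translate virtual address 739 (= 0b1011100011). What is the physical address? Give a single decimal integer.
vaddr = 739 = 0b1011100011
Split: l1_idx=5, l2_idx=6, offset=3
L1[5] = 0
L2[0][6] = 62
paddr = 62 * 16 + 3 = 995

Answer: 995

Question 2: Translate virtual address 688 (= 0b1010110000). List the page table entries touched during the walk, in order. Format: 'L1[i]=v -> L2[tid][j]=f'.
Answer: L1[5]=0 -> L2[0][3]=58

Derivation:
vaddr = 688 = 0b1010110000
Split: l1_idx=5, l2_idx=3, offset=0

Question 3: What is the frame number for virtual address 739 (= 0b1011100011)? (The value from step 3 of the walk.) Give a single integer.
vaddr = 739: l1_idx=5, l2_idx=6
L1[5] = 0; L2[0][6] = 62

Answer: 62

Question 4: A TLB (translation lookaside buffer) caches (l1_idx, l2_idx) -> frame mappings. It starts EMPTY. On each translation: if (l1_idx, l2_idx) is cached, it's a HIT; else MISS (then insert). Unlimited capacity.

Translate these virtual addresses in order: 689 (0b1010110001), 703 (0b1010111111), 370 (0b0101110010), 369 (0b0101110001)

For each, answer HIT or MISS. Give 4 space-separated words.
Answer: MISS HIT MISS HIT

Derivation:
vaddr=689: (5,3) not in TLB -> MISS, insert
vaddr=703: (5,3) in TLB -> HIT
vaddr=370: (2,7) not in TLB -> MISS, insert
vaddr=369: (2,7) in TLB -> HIT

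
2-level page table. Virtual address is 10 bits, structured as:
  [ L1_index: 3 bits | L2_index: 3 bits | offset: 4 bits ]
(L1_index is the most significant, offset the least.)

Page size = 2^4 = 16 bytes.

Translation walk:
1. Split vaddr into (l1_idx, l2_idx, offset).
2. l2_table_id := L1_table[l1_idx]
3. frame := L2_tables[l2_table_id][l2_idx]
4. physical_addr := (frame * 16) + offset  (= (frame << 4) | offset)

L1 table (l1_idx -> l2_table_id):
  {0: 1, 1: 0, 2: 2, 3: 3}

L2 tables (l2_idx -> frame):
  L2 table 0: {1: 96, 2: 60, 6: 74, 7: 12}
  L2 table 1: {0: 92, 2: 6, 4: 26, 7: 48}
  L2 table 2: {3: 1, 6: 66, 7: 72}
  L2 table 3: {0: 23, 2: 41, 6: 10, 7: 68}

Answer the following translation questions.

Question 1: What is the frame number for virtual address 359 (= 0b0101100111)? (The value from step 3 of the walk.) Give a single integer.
Answer: 66

Derivation:
vaddr = 359: l1_idx=2, l2_idx=6
L1[2] = 2; L2[2][6] = 66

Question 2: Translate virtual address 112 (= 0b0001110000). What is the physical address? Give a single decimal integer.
Answer: 768

Derivation:
vaddr = 112 = 0b0001110000
Split: l1_idx=0, l2_idx=7, offset=0
L1[0] = 1
L2[1][7] = 48
paddr = 48 * 16 + 0 = 768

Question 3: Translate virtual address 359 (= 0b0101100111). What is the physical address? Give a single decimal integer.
Answer: 1063

Derivation:
vaddr = 359 = 0b0101100111
Split: l1_idx=2, l2_idx=6, offset=7
L1[2] = 2
L2[2][6] = 66
paddr = 66 * 16 + 7 = 1063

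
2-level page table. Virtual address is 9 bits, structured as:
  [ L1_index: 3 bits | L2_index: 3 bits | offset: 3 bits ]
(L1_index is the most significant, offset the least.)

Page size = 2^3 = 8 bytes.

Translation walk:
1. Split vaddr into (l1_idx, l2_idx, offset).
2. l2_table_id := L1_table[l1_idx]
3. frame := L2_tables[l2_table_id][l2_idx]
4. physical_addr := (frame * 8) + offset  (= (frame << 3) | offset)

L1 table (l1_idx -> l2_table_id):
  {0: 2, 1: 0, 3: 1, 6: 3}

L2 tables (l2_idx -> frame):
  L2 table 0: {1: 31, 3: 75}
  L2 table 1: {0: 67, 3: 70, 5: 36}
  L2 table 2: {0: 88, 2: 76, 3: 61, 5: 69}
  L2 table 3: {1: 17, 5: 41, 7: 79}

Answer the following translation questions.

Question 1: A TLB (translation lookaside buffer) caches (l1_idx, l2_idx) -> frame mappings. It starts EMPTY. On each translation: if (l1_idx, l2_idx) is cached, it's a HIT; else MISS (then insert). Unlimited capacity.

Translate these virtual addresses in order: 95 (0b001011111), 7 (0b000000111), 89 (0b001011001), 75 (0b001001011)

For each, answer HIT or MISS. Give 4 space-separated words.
vaddr=95: (1,3) not in TLB -> MISS, insert
vaddr=7: (0,0) not in TLB -> MISS, insert
vaddr=89: (1,3) in TLB -> HIT
vaddr=75: (1,1) not in TLB -> MISS, insert

Answer: MISS MISS HIT MISS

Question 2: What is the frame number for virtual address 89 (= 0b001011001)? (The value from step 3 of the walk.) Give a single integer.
Answer: 75

Derivation:
vaddr = 89: l1_idx=1, l2_idx=3
L1[1] = 0; L2[0][3] = 75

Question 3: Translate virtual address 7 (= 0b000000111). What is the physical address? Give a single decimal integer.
vaddr = 7 = 0b000000111
Split: l1_idx=0, l2_idx=0, offset=7
L1[0] = 2
L2[2][0] = 88
paddr = 88 * 8 + 7 = 711

Answer: 711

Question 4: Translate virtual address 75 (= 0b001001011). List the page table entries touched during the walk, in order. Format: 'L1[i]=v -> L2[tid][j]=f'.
vaddr = 75 = 0b001001011
Split: l1_idx=1, l2_idx=1, offset=3

Answer: L1[1]=0 -> L2[0][1]=31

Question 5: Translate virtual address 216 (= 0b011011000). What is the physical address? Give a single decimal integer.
Answer: 560

Derivation:
vaddr = 216 = 0b011011000
Split: l1_idx=3, l2_idx=3, offset=0
L1[3] = 1
L2[1][3] = 70
paddr = 70 * 8 + 0 = 560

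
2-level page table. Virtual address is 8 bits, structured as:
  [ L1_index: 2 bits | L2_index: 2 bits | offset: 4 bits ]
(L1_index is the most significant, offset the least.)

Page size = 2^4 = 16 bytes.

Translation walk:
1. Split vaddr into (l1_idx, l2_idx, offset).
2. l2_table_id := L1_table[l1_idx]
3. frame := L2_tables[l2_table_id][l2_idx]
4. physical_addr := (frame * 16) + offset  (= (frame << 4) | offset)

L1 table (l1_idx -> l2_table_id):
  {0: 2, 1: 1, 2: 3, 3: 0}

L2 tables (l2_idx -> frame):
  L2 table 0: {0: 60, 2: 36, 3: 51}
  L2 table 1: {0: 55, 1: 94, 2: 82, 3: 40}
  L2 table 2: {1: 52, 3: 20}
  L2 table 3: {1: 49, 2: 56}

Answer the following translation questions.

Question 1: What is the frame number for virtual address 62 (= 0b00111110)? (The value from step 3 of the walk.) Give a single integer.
vaddr = 62: l1_idx=0, l2_idx=3
L1[0] = 2; L2[2][3] = 20

Answer: 20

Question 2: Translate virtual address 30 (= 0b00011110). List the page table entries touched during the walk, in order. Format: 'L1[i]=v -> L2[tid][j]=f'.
Answer: L1[0]=2 -> L2[2][1]=52

Derivation:
vaddr = 30 = 0b00011110
Split: l1_idx=0, l2_idx=1, offset=14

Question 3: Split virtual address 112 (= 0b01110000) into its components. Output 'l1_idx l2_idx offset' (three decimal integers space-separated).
vaddr = 112 = 0b01110000
  top 2 bits -> l1_idx = 1
  next 2 bits -> l2_idx = 3
  bottom 4 bits -> offset = 0

Answer: 1 3 0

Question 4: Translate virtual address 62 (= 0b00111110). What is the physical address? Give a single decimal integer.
Answer: 334

Derivation:
vaddr = 62 = 0b00111110
Split: l1_idx=0, l2_idx=3, offset=14
L1[0] = 2
L2[2][3] = 20
paddr = 20 * 16 + 14 = 334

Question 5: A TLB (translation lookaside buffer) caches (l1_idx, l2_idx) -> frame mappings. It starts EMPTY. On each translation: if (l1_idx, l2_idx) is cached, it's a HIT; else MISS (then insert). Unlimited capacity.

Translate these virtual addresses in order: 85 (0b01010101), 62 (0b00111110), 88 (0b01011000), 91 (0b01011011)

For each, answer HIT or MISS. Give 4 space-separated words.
vaddr=85: (1,1) not in TLB -> MISS, insert
vaddr=62: (0,3) not in TLB -> MISS, insert
vaddr=88: (1,1) in TLB -> HIT
vaddr=91: (1,1) in TLB -> HIT

Answer: MISS MISS HIT HIT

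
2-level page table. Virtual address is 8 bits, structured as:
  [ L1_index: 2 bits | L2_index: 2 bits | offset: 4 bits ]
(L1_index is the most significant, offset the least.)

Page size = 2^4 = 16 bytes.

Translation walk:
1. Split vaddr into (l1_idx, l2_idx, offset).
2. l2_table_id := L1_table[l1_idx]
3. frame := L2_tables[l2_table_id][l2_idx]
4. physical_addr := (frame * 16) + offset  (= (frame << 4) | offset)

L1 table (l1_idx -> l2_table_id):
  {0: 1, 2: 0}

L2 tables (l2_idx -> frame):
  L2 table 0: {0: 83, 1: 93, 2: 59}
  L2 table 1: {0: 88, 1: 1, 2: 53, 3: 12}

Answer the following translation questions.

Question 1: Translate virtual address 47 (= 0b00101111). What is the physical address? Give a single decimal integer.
Answer: 863

Derivation:
vaddr = 47 = 0b00101111
Split: l1_idx=0, l2_idx=2, offset=15
L1[0] = 1
L2[1][2] = 53
paddr = 53 * 16 + 15 = 863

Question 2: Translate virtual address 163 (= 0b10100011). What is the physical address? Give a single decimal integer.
vaddr = 163 = 0b10100011
Split: l1_idx=2, l2_idx=2, offset=3
L1[2] = 0
L2[0][2] = 59
paddr = 59 * 16 + 3 = 947

Answer: 947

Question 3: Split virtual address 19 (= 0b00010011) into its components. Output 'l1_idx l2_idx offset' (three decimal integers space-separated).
vaddr = 19 = 0b00010011
  top 2 bits -> l1_idx = 0
  next 2 bits -> l2_idx = 1
  bottom 4 bits -> offset = 3

Answer: 0 1 3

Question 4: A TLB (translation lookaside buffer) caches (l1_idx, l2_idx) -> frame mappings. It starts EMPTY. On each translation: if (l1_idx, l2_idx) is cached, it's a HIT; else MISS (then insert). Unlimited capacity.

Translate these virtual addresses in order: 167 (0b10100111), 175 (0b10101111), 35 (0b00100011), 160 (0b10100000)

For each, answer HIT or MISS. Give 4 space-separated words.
vaddr=167: (2,2) not in TLB -> MISS, insert
vaddr=175: (2,2) in TLB -> HIT
vaddr=35: (0,2) not in TLB -> MISS, insert
vaddr=160: (2,2) in TLB -> HIT

Answer: MISS HIT MISS HIT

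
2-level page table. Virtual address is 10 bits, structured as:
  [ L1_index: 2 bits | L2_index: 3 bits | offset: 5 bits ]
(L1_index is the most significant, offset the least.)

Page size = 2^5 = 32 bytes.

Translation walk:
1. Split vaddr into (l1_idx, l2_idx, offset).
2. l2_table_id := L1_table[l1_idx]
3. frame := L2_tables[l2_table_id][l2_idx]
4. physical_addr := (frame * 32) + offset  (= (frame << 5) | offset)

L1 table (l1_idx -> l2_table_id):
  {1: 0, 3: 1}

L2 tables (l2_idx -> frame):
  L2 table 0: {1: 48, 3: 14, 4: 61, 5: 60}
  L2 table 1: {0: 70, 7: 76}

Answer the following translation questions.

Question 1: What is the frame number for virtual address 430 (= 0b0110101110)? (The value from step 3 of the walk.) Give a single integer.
vaddr = 430: l1_idx=1, l2_idx=5
L1[1] = 0; L2[0][5] = 60

Answer: 60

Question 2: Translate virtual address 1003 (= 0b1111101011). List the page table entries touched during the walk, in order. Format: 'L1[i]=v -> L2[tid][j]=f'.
vaddr = 1003 = 0b1111101011
Split: l1_idx=3, l2_idx=7, offset=11

Answer: L1[3]=1 -> L2[1][7]=76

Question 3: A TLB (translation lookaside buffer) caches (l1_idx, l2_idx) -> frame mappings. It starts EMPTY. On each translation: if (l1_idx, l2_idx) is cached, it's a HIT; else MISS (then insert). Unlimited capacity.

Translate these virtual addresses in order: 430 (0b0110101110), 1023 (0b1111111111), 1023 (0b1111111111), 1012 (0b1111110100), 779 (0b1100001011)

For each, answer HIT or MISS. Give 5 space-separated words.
Answer: MISS MISS HIT HIT MISS

Derivation:
vaddr=430: (1,5) not in TLB -> MISS, insert
vaddr=1023: (3,7) not in TLB -> MISS, insert
vaddr=1023: (3,7) in TLB -> HIT
vaddr=1012: (3,7) in TLB -> HIT
vaddr=779: (3,0) not in TLB -> MISS, insert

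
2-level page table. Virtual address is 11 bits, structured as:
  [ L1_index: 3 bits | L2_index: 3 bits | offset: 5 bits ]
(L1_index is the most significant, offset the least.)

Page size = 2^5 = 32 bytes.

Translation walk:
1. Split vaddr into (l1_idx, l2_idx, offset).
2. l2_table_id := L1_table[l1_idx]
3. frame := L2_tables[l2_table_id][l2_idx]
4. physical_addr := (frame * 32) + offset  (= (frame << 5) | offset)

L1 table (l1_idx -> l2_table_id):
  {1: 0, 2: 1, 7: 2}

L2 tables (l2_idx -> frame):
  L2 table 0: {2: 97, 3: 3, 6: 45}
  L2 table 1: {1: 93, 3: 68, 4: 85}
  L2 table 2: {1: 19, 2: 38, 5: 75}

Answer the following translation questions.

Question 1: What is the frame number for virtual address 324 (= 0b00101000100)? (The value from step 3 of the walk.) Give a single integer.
Answer: 97

Derivation:
vaddr = 324: l1_idx=1, l2_idx=2
L1[1] = 0; L2[0][2] = 97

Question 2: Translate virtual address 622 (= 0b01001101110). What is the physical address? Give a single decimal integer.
vaddr = 622 = 0b01001101110
Split: l1_idx=2, l2_idx=3, offset=14
L1[2] = 1
L2[1][3] = 68
paddr = 68 * 32 + 14 = 2190

Answer: 2190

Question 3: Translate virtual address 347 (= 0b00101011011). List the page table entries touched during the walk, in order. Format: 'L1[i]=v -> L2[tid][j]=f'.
Answer: L1[1]=0 -> L2[0][2]=97

Derivation:
vaddr = 347 = 0b00101011011
Split: l1_idx=1, l2_idx=2, offset=27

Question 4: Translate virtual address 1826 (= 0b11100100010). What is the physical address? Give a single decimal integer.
Answer: 610

Derivation:
vaddr = 1826 = 0b11100100010
Split: l1_idx=7, l2_idx=1, offset=2
L1[7] = 2
L2[2][1] = 19
paddr = 19 * 32 + 2 = 610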